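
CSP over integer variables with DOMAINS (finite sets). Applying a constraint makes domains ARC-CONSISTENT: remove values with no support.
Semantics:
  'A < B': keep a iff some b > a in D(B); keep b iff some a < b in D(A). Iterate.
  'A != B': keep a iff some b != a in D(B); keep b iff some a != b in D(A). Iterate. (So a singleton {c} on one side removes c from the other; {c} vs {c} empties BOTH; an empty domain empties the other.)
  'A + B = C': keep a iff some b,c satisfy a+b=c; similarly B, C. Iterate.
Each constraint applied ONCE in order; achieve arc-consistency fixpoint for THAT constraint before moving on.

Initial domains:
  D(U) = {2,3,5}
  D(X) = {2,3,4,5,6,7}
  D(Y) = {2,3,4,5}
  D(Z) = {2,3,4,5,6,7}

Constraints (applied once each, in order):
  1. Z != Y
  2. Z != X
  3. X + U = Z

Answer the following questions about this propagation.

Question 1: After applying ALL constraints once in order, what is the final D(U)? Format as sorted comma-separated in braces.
Constraint 1 (Z != Y) on D(Z)={2,3,4,5,6,7} D(Y)={2,3,4,5}: no change
Constraint 2 (Z != X) on D(Z)={2,3,4,5,6,7} D(X)={2,3,4,5,6,7}: no change
Constraint 3 (X + U = Z) on D(X)={2,3,4,5,6,7} D(U)={2,3,5} D(Z)={2,3,4,5,6,7}: X {2,3,4,5,6,7}->{2,3,4,5}; Z {2,3,4,5,6,7}->{4,5,6,7}
So after all 3 constraints: D(U) = {2,3,5}

Answer: {2,3,5}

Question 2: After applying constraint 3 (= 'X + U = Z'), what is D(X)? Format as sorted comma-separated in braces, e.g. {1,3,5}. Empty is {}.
Constraint 1 (Z != Y) on D(Z)={2,3,4,5,6,7} D(Y)={2,3,4,5}: no change
Constraint 2 (Z != X) on D(Z)={2,3,4,5,6,7} D(X)={2,3,4,5,6,7}: no change
Constraint 3 (X + U = Z) on D(X)={2,3,4,5,6,7} D(U)={2,3,5} D(Z)={2,3,4,5,6,7}: X {2,3,4,5,6,7}->{2,3,4,5}; Z {2,3,4,5,6,7}->{4,5,6,7}
So after constraint 3: D(X) = {2,3,4,5}

Answer: {2,3,4,5}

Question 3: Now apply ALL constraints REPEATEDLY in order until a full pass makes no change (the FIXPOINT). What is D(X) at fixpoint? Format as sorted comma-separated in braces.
Answer: {2,3,4,5}

Derivation:
pass 0 (initial): D(X)={2,3,4,5,6,7}
pass 1: X {2,3,4,5,6,7}->{2,3,4,5}; Z {2,3,4,5,6,7}->{4,5,6,7}
pass 2: no change
Fixpoint after 2 passes: D(X) = {2,3,4,5}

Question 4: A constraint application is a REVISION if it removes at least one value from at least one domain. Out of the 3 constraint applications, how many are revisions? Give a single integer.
Constraint 1 (Z != Y) on D(Z)={2,3,4,5,6,7} D(Y)={2,3,4,5}: no change => not a revision
Constraint 2 (Z != X) on D(Z)={2,3,4,5,6,7} D(X)={2,3,4,5,6,7}: no change => not a revision
Constraint 3 (X + U = Z) on D(X)={2,3,4,5,6,7} D(U)={2,3,5} D(Z)={2,3,4,5,6,7}: X {2,3,4,5,6,7}->{2,3,4,5}; Z {2,3,4,5,6,7}->{4,5,6,7} => REVISION
Total revisions = 1

Answer: 1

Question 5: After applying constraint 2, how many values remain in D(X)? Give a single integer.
Answer: 6

Derivation:
Constraint 1 (Z != Y) on D(Z)={2,3,4,5,6,7} D(Y)={2,3,4,5}: no change
Constraint 2 (Z != X) on D(Z)={2,3,4,5,6,7} D(X)={2,3,4,5,6,7}: no change
So after constraint 2: D(X)={2,3,4,5,6,7}, size = 6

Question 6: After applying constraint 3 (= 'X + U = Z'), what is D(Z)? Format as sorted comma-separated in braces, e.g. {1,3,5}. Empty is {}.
Answer: {4,5,6,7}

Derivation:
Constraint 1 (Z != Y) on D(Z)={2,3,4,5,6,7} D(Y)={2,3,4,5}: no change
Constraint 2 (Z != X) on D(Z)={2,3,4,5,6,7} D(X)={2,3,4,5,6,7}: no change
Constraint 3 (X + U = Z) on D(X)={2,3,4,5,6,7} D(U)={2,3,5} D(Z)={2,3,4,5,6,7}: X {2,3,4,5,6,7}->{2,3,4,5}; Z {2,3,4,5,6,7}->{4,5,6,7}
So after constraint 3: D(Z) = {4,5,6,7}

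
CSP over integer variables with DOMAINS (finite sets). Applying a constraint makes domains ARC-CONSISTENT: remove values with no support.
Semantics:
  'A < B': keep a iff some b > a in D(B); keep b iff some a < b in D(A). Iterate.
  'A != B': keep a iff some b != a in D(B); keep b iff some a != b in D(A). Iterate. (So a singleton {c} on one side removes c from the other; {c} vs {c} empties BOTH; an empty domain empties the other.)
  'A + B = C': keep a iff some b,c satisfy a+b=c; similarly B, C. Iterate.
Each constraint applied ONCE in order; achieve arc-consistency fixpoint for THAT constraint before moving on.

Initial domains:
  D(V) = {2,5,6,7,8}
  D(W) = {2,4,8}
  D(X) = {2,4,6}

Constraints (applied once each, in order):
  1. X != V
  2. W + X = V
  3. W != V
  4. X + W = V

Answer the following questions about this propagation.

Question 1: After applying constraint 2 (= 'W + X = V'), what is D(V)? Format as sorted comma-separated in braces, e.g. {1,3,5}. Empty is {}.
Answer: {6,8}

Derivation:
Constraint 1 (X != V) on D(X)={2,4,6} D(V)={2,5,6,7,8}: no change
Constraint 2 (W + X = V) on D(W)={2,4,8} D(X)={2,4,6} D(V)={2,5,6,7,8}: W {2,4,8}->{2,4}; V {2,5,6,7,8}->{6,8}
So after constraint 2: D(V) = {6,8}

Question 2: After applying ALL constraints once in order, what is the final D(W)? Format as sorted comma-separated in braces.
Constraint 1 (X != V) on D(X)={2,4,6} D(V)={2,5,6,7,8}: no change
Constraint 2 (W + X = V) on D(W)={2,4,8} D(X)={2,4,6} D(V)={2,5,6,7,8}: W {2,4,8}->{2,4}; V {2,5,6,7,8}->{6,8}
Constraint 3 (W != V) on D(W)={2,4} D(V)={6,8}: no change
Constraint 4 (X + W = V) on D(X)={2,4,6} D(W)={2,4} D(V)={6,8}: no change
So after all 4 constraints: D(W) = {2,4}

Answer: {2,4}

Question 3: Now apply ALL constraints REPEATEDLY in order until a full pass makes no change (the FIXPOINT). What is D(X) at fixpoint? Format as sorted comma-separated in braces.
pass 0 (initial): D(X)={2,4,6}
pass 1: V {2,5,6,7,8}->{6,8}; W {2,4,8}->{2,4}
pass 2: no change
Fixpoint after 2 passes: D(X) = {2,4,6}

Answer: {2,4,6}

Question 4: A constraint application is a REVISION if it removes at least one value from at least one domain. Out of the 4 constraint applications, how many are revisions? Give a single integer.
Constraint 1 (X != V) on D(X)={2,4,6} D(V)={2,5,6,7,8}: no change => not a revision
Constraint 2 (W + X = V) on D(W)={2,4,8} D(X)={2,4,6} D(V)={2,5,6,7,8}: W {2,4,8}->{2,4}; V {2,5,6,7,8}->{6,8} => REVISION
Constraint 3 (W != V) on D(W)={2,4} D(V)={6,8}: no change => not a revision
Constraint 4 (X + W = V) on D(X)={2,4,6} D(W)={2,4} D(V)={6,8}: no change => not a revision
Total revisions = 1

Answer: 1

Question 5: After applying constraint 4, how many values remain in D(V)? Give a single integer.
Answer: 2

Derivation:
Constraint 1 (X != V) on D(X)={2,4,6} D(V)={2,5,6,7,8}: no change
Constraint 2 (W + X = V) on D(W)={2,4,8} D(X)={2,4,6} D(V)={2,5,6,7,8}: W {2,4,8}->{2,4}; V {2,5,6,7,8}->{6,8}
Constraint 3 (W != V) on D(W)={2,4} D(V)={6,8}: no change
Constraint 4 (X + W = V) on D(X)={2,4,6} D(W)={2,4} D(V)={6,8}: no change
So after constraint 4: D(V)={6,8}, size = 2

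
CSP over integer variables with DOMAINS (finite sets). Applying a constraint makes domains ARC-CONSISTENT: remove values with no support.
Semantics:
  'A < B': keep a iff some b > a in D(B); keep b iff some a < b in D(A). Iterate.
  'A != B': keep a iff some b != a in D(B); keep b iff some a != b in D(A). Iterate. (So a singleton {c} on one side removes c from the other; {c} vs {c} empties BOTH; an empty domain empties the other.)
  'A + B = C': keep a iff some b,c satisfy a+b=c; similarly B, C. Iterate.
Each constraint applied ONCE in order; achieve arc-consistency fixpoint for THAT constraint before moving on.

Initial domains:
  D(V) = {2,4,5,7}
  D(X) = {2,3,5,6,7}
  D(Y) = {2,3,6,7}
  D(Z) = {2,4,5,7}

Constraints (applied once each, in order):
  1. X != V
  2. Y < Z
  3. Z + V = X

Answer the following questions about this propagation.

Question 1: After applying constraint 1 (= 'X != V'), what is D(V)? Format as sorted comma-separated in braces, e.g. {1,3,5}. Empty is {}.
Constraint 1 (X != V) on D(X)={2,3,5,6,7} D(V)={2,4,5,7}: no change
So after constraint 1: D(V) = {2,4,5,7}

Answer: {2,4,5,7}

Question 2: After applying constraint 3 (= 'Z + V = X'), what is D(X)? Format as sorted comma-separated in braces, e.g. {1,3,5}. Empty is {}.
Constraint 1 (X != V) on D(X)={2,3,5,6,7} D(V)={2,4,5,7}: no change
Constraint 2 (Y < Z) on D(Y)={2,3,6,7} D(Z)={2,4,5,7}: Y {2,3,6,7}->{2,3,6}; Z {2,4,5,7}->{4,5,7}
Constraint 3 (Z + V = X) on D(Z)={4,5,7} D(V)={2,4,5,7} D(X)={2,3,5,6,7}: Z {4,5,7}->{4,5}; V {2,4,5,7}->{2}; X {2,3,5,6,7}->{6,7}
So after constraint 3: D(X) = {6,7}

Answer: {6,7}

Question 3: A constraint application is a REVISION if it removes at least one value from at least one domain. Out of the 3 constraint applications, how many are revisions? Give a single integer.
Constraint 1 (X != V) on D(X)={2,3,5,6,7} D(V)={2,4,5,7}: no change => not a revision
Constraint 2 (Y < Z) on D(Y)={2,3,6,7} D(Z)={2,4,5,7}: Y {2,3,6,7}->{2,3,6}; Z {2,4,5,7}->{4,5,7} => REVISION
Constraint 3 (Z + V = X) on D(Z)={4,5,7} D(V)={2,4,5,7} D(X)={2,3,5,6,7}: Z {4,5,7}->{4,5}; V {2,4,5,7}->{2}; X {2,3,5,6,7}->{6,7} => REVISION
Total revisions = 2

Answer: 2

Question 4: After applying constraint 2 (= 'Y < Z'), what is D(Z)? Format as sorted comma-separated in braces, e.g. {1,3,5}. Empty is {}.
Answer: {4,5,7}

Derivation:
Constraint 1 (X != V) on D(X)={2,3,5,6,7} D(V)={2,4,5,7}: no change
Constraint 2 (Y < Z) on D(Y)={2,3,6,7} D(Z)={2,4,5,7}: Y {2,3,6,7}->{2,3,6}; Z {2,4,5,7}->{4,5,7}
So after constraint 2: D(Z) = {4,5,7}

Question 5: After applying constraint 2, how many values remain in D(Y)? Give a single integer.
Constraint 1 (X != V) on D(X)={2,3,5,6,7} D(V)={2,4,5,7}: no change
Constraint 2 (Y < Z) on D(Y)={2,3,6,7} D(Z)={2,4,5,7}: Y {2,3,6,7}->{2,3,6}; Z {2,4,5,7}->{4,5,7}
So after constraint 2: D(Y)={2,3,6}, size = 3

Answer: 3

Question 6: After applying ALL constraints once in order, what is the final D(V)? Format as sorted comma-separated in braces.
Answer: {2}

Derivation:
Constraint 1 (X != V) on D(X)={2,3,5,6,7} D(V)={2,4,5,7}: no change
Constraint 2 (Y < Z) on D(Y)={2,3,6,7} D(Z)={2,4,5,7}: Y {2,3,6,7}->{2,3,6}; Z {2,4,5,7}->{4,5,7}
Constraint 3 (Z + V = X) on D(Z)={4,5,7} D(V)={2,4,5,7} D(X)={2,3,5,6,7}: Z {4,5,7}->{4,5}; V {2,4,5,7}->{2}; X {2,3,5,6,7}->{6,7}
So after all 3 constraints: D(V) = {2}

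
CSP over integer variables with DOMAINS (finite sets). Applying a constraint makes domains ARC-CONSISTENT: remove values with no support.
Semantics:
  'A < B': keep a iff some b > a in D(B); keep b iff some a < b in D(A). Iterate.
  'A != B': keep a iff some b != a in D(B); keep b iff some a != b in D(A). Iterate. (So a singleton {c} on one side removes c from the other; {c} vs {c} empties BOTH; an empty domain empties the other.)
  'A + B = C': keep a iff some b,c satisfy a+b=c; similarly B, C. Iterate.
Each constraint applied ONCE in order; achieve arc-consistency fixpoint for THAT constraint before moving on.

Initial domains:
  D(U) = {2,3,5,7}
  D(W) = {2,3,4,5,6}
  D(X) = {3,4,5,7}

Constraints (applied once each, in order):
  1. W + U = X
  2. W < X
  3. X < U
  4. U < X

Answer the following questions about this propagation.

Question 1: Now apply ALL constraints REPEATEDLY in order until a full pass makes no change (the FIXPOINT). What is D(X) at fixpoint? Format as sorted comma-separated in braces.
pass 0 (initial): D(X)={3,4,5,7}
pass 1: U {2,3,5,7}->{}; W {2,3,4,5,6}->{2,3,4,5}; X {3,4,5,7}->{}
pass 2: W {2,3,4,5}->{}
pass 3: no change
Fixpoint after 3 passes: D(X) = {}

Answer: {}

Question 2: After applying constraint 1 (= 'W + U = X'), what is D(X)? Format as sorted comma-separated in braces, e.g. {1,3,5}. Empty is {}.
Answer: {4,5,7}

Derivation:
Constraint 1 (W + U = X) on D(W)={2,3,4,5,6} D(U)={2,3,5,7} D(X)={3,4,5,7}: W {2,3,4,5,6}->{2,3,4,5}; U {2,3,5,7}->{2,3,5}; X {3,4,5,7}->{4,5,7}
So after constraint 1: D(X) = {4,5,7}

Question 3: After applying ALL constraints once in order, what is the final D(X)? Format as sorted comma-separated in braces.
Answer: {}

Derivation:
Constraint 1 (W + U = X) on D(W)={2,3,4,5,6} D(U)={2,3,5,7} D(X)={3,4,5,7}: W {2,3,4,5,6}->{2,3,4,5}; U {2,3,5,7}->{2,3,5}; X {3,4,5,7}->{4,5,7}
Constraint 2 (W < X) on D(W)={2,3,4,5} D(X)={4,5,7}: no change
Constraint 3 (X < U) on D(X)={4,5,7} D(U)={2,3,5}: X {4,5,7}->{4}; U {2,3,5}->{5}
Constraint 4 (U < X) on D(U)={5} D(X)={4}: U {5}->{}; X {4}->{}
So after all 4 constraints: D(X) = {}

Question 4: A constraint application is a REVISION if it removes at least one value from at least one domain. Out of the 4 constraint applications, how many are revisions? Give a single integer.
Answer: 3

Derivation:
Constraint 1 (W + U = X) on D(W)={2,3,4,5,6} D(U)={2,3,5,7} D(X)={3,4,5,7}: W {2,3,4,5,6}->{2,3,4,5}; U {2,3,5,7}->{2,3,5}; X {3,4,5,7}->{4,5,7} => REVISION
Constraint 2 (W < X) on D(W)={2,3,4,5} D(X)={4,5,7}: no change => not a revision
Constraint 3 (X < U) on D(X)={4,5,7} D(U)={2,3,5}: X {4,5,7}->{4}; U {2,3,5}->{5} => REVISION
Constraint 4 (U < X) on D(U)={5} D(X)={4}: U {5}->{}; X {4}->{} => REVISION
Total revisions = 3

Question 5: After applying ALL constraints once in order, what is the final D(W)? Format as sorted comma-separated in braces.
Answer: {2,3,4,5}

Derivation:
Constraint 1 (W + U = X) on D(W)={2,3,4,5,6} D(U)={2,3,5,7} D(X)={3,4,5,7}: W {2,3,4,5,6}->{2,3,4,5}; U {2,3,5,7}->{2,3,5}; X {3,4,5,7}->{4,5,7}
Constraint 2 (W < X) on D(W)={2,3,4,5} D(X)={4,5,7}: no change
Constraint 3 (X < U) on D(X)={4,5,7} D(U)={2,3,5}: X {4,5,7}->{4}; U {2,3,5}->{5}
Constraint 4 (U < X) on D(U)={5} D(X)={4}: U {5}->{}; X {4}->{}
So after all 4 constraints: D(W) = {2,3,4,5}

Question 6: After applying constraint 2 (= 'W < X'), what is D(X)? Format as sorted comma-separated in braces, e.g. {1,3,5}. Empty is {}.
Answer: {4,5,7}

Derivation:
Constraint 1 (W + U = X) on D(W)={2,3,4,5,6} D(U)={2,3,5,7} D(X)={3,4,5,7}: W {2,3,4,5,6}->{2,3,4,5}; U {2,3,5,7}->{2,3,5}; X {3,4,5,7}->{4,5,7}
Constraint 2 (W < X) on D(W)={2,3,4,5} D(X)={4,5,7}: no change
So after constraint 2: D(X) = {4,5,7}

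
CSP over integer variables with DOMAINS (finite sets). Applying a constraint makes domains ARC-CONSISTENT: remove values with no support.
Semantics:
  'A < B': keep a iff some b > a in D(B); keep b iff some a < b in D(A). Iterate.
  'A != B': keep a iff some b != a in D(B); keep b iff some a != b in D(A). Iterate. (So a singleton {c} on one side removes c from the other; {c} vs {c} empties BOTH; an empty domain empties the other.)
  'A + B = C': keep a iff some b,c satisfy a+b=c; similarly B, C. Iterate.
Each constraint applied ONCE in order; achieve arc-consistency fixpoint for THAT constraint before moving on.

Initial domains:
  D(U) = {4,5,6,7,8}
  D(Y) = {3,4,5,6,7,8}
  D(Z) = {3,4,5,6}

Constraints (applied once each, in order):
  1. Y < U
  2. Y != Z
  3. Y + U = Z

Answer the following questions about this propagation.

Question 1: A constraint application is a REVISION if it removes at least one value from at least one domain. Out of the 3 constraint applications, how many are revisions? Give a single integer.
Answer: 2

Derivation:
Constraint 1 (Y < U) on D(Y)={3,4,5,6,7,8} D(U)={4,5,6,7,8}: Y {3,4,5,6,7,8}->{3,4,5,6,7} => REVISION
Constraint 2 (Y != Z) on D(Y)={3,4,5,6,7} D(Z)={3,4,5,6}: no change => not a revision
Constraint 3 (Y + U = Z) on D(Y)={3,4,5,6,7} D(U)={4,5,6,7,8} D(Z)={3,4,5,6}: Y {3,4,5,6,7}->{}; U {4,5,6,7,8}->{}; Z {3,4,5,6}->{} => REVISION
Total revisions = 2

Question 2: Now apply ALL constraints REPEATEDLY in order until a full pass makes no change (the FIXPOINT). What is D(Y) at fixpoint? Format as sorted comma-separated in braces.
Answer: {}

Derivation:
pass 0 (initial): D(Y)={3,4,5,6,7,8}
pass 1: U {4,5,6,7,8}->{}; Y {3,4,5,6,7,8}->{}; Z {3,4,5,6}->{}
pass 2: no change
Fixpoint after 2 passes: D(Y) = {}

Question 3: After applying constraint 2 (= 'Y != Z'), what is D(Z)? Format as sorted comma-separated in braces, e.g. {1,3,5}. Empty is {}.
Answer: {3,4,5,6}

Derivation:
Constraint 1 (Y < U) on D(Y)={3,4,5,6,7,8} D(U)={4,5,6,7,8}: Y {3,4,5,6,7,8}->{3,4,5,6,7}
Constraint 2 (Y != Z) on D(Y)={3,4,5,6,7} D(Z)={3,4,5,6}: no change
So after constraint 2: D(Z) = {3,4,5,6}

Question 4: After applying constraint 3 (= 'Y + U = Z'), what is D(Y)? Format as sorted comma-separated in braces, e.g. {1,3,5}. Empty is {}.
Answer: {}

Derivation:
Constraint 1 (Y < U) on D(Y)={3,4,5,6,7,8} D(U)={4,5,6,7,8}: Y {3,4,5,6,7,8}->{3,4,5,6,7}
Constraint 2 (Y != Z) on D(Y)={3,4,5,6,7} D(Z)={3,4,5,6}: no change
Constraint 3 (Y + U = Z) on D(Y)={3,4,5,6,7} D(U)={4,5,6,7,8} D(Z)={3,4,5,6}: Y {3,4,5,6,7}->{}; U {4,5,6,7,8}->{}; Z {3,4,5,6}->{}
So after constraint 3: D(Y) = {}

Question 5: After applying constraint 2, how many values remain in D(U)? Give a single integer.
Constraint 1 (Y < U) on D(Y)={3,4,5,6,7,8} D(U)={4,5,6,7,8}: Y {3,4,5,6,7,8}->{3,4,5,6,7}
Constraint 2 (Y != Z) on D(Y)={3,4,5,6,7} D(Z)={3,4,5,6}: no change
So after constraint 2: D(U)={4,5,6,7,8}, size = 5

Answer: 5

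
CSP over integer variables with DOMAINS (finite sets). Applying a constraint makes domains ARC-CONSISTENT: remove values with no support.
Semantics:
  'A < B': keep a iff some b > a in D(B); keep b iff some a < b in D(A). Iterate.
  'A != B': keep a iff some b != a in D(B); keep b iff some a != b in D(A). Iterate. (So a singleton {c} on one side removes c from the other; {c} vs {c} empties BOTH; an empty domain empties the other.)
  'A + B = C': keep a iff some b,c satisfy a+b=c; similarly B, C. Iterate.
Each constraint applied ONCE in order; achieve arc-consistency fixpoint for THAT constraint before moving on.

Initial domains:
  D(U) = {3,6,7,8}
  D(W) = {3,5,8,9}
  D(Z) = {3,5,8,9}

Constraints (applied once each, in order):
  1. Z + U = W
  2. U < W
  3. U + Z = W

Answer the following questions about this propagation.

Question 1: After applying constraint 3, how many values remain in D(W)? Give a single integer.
Answer: 2

Derivation:
Constraint 1 (Z + U = W) on D(Z)={3,5,8,9} D(U)={3,6,7,8} D(W)={3,5,8,9}: Z {3,5,8,9}->{3,5}; U {3,6,7,8}->{3,6}; W {3,5,8,9}->{8,9}
Constraint 2 (U < W) on D(U)={3,6} D(W)={8,9}: no change
Constraint 3 (U + Z = W) on D(U)={3,6} D(Z)={3,5} D(W)={8,9}: no change
So after constraint 3: D(W)={8,9}, size = 2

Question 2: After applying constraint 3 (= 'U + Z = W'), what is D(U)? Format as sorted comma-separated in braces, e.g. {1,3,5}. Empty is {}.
Answer: {3,6}

Derivation:
Constraint 1 (Z + U = W) on D(Z)={3,5,8,9} D(U)={3,6,7,8} D(W)={3,5,8,9}: Z {3,5,8,9}->{3,5}; U {3,6,7,8}->{3,6}; W {3,5,8,9}->{8,9}
Constraint 2 (U < W) on D(U)={3,6} D(W)={8,9}: no change
Constraint 3 (U + Z = W) on D(U)={3,6} D(Z)={3,5} D(W)={8,9}: no change
So after constraint 3: D(U) = {3,6}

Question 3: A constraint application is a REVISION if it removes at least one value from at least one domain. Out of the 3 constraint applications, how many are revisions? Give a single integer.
Constraint 1 (Z + U = W) on D(Z)={3,5,8,9} D(U)={3,6,7,8} D(W)={3,5,8,9}: Z {3,5,8,9}->{3,5}; U {3,6,7,8}->{3,6}; W {3,5,8,9}->{8,9} => REVISION
Constraint 2 (U < W) on D(U)={3,6} D(W)={8,9}: no change => not a revision
Constraint 3 (U + Z = W) on D(U)={3,6} D(Z)={3,5} D(W)={8,9}: no change => not a revision
Total revisions = 1

Answer: 1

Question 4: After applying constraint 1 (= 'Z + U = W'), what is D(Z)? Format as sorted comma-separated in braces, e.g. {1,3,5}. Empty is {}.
Constraint 1 (Z + U = W) on D(Z)={3,5,8,9} D(U)={3,6,7,8} D(W)={3,5,8,9}: Z {3,5,8,9}->{3,5}; U {3,6,7,8}->{3,6}; W {3,5,8,9}->{8,9}
So after constraint 1: D(Z) = {3,5}

Answer: {3,5}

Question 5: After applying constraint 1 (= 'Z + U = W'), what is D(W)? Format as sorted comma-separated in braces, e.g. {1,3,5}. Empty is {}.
Constraint 1 (Z + U = W) on D(Z)={3,5,8,9} D(U)={3,6,7,8} D(W)={3,5,8,9}: Z {3,5,8,9}->{3,5}; U {3,6,7,8}->{3,6}; W {3,5,8,9}->{8,9}
So after constraint 1: D(W) = {8,9}

Answer: {8,9}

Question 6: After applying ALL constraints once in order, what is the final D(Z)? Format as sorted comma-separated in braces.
Answer: {3,5}

Derivation:
Constraint 1 (Z + U = W) on D(Z)={3,5,8,9} D(U)={3,6,7,8} D(W)={3,5,8,9}: Z {3,5,8,9}->{3,5}; U {3,6,7,8}->{3,6}; W {3,5,8,9}->{8,9}
Constraint 2 (U < W) on D(U)={3,6} D(W)={8,9}: no change
Constraint 3 (U + Z = W) on D(U)={3,6} D(Z)={3,5} D(W)={8,9}: no change
So after all 3 constraints: D(Z) = {3,5}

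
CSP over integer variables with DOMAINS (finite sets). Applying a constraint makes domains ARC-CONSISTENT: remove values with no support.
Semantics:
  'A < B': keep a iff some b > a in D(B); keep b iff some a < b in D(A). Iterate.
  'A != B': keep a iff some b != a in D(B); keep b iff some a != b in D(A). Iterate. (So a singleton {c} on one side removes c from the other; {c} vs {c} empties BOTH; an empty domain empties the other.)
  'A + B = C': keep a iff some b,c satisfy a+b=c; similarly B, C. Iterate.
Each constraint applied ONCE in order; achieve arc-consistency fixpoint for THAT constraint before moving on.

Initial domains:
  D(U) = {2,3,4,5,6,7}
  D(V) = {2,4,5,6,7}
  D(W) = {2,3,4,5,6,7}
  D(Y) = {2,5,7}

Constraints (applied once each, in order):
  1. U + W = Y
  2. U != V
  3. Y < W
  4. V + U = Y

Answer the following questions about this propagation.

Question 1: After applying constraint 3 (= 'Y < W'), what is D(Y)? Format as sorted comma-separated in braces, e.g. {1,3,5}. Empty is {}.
Constraint 1 (U + W = Y) on D(U)={2,3,4,5,6,7} D(W)={2,3,4,5,6,7} D(Y)={2,5,7}: U {2,3,4,5,6,7}->{2,3,4,5}; W {2,3,4,5,6,7}->{2,3,4,5}; Y {2,5,7}->{5,7}
Constraint 2 (U != V) on D(U)={2,3,4,5} D(V)={2,4,5,6,7}: no change
Constraint 3 (Y < W) on D(Y)={5,7} D(W)={2,3,4,5}: Y {5,7}->{}; W {2,3,4,5}->{}
So after constraint 3: D(Y) = {}

Answer: {}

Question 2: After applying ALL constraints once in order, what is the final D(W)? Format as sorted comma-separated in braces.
Answer: {}

Derivation:
Constraint 1 (U + W = Y) on D(U)={2,3,4,5,6,7} D(W)={2,3,4,5,6,7} D(Y)={2,5,7}: U {2,3,4,5,6,7}->{2,3,4,5}; W {2,3,4,5,6,7}->{2,3,4,5}; Y {2,5,7}->{5,7}
Constraint 2 (U != V) on D(U)={2,3,4,5} D(V)={2,4,5,6,7}: no change
Constraint 3 (Y < W) on D(Y)={5,7} D(W)={2,3,4,5}: Y {5,7}->{}; W {2,3,4,5}->{}
Constraint 4 (V + U = Y) on D(V)={2,4,5,6,7} D(U)={2,3,4,5} D(Y)={}: V {2,4,5,6,7}->{}; U {2,3,4,5}->{}
So after all 4 constraints: D(W) = {}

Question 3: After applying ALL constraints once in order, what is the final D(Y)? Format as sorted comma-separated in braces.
Constraint 1 (U + W = Y) on D(U)={2,3,4,5,6,7} D(W)={2,3,4,5,6,7} D(Y)={2,5,7}: U {2,3,4,5,6,7}->{2,3,4,5}; W {2,3,4,5,6,7}->{2,3,4,5}; Y {2,5,7}->{5,7}
Constraint 2 (U != V) on D(U)={2,3,4,5} D(V)={2,4,5,6,7}: no change
Constraint 3 (Y < W) on D(Y)={5,7} D(W)={2,3,4,5}: Y {5,7}->{}; W {2,3,4,5}->{}
Constraint 4 (V + U = Y) on D(V)={2,4,5,6,7} D(U)={2,3,4,5} D(Y)={}: V {2,4,5,6,7}->{}; U {2,3,4,5}->{}
So after all 4 constraints: D(Y) = {}

Answer: {}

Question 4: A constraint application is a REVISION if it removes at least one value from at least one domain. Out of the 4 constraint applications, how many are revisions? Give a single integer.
Answer: 3

Derivation:
Constraint 1 (U + W = Y) on D(U)={2,3,4,5,6,7} D(W)={2,3,4,5,6,7} D(Y)={2,5,7}: U {2,3,4,5,6,7}->{2,3,4,5}; W {2,3,4,5,6,7}->{2,3,4,5}; Y {2,5,7}->{5,7} => REVISION
Constraint 2 (U != V) on D(U)={2,3,4,5} D(V)={2,4,5,6,7}: no change => not a revision
Constraint 3 (Y < W) on D(Y)={5,7} D(W)={2,3,4,5}: Y {5,7}->{}; W {2,3,4,5}->{} => REVISION
Constraint 4 (V + U = Y) on D(V)={2,4,5,6,7} D(U)={2,3,4,5} D(Y)={}: V {2,4,5,6,7}->{}; U {2,3,4,5}->{} => REVISION
Total revisions = 3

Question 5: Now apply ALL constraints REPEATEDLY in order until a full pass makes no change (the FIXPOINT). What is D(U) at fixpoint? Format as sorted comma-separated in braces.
pass 0 (initial): D(U)={2,3,4,5,6,7}
pass 1: U {2,3,4,5,6,7}->{}; V {2,4,5,6,7}->{}; W {2,3,4,5,6,7}->{}; Y {2,5,7}->{}
pass 2: no change
Fixpoint after 2 passes: D(U) = {}

Answer: {}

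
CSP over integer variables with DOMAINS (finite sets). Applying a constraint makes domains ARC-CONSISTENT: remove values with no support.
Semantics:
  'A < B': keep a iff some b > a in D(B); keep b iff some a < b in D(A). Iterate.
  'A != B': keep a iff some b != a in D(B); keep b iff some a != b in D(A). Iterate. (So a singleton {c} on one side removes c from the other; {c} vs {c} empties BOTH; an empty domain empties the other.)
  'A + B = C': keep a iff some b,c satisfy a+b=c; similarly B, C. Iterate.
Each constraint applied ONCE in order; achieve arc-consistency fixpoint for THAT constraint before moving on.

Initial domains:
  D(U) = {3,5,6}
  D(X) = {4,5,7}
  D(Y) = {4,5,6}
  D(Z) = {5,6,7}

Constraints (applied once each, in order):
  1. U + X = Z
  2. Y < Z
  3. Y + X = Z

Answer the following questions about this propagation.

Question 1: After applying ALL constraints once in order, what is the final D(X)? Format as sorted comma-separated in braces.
Constraint 1 (U + X = Z) on D(U)={3,5,6} D(X)={4,5,7} D(Z)={5,6,7}: U {3,5,6}->{3}; X {4,5,7}->{4}; Z {5,6,7}->{7}
Constraint 2 (Y < Z) on D(Y)={4,5,6} D(Z)={7}: no change
Constraint 3 (Y + X = Z) on D(Y)={4,5,6} D(X)={4} D(Z)={7}: Y {4,5,6}->{}; X {4}->{}; Z {7}->{}
So after all 3 constraints: D(X) = {}

Answer: {}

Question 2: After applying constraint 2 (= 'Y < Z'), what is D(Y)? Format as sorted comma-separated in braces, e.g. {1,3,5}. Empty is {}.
Constraint 1 (U + X = Z) on D(U)={3,5,6} D(X)={4,5,7} D(Z)={5,6,7}: U {3,5,6}->{3}; X {4,5,7}->{4}; Z {5,6,7}->{7}
Constraint 2 (Y < Z) on D(Y)={4,5,6} D(Z)={7}: no change
So after constraint 2: D(Y) = {4,5,6}

Answer: {4,5,6}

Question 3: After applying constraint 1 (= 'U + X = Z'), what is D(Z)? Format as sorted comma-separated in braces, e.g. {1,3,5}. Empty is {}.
Constraint 1 (U + X = Z) on D(U)={3,5,6} D(X)={4,5,7} D(Z)={5,6,7}: U {3,5,6}->{3}; X {4,5,7}->{4}; Z {5,6,7}->{7}
So after constraint 1: D(Z) = {7}

Answer: {7}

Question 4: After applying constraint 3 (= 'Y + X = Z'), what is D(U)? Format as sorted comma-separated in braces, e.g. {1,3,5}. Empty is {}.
Answer: {3}

Derivation:
Constraint 1 (U + X = Z) on D(U)={3,5,6} D(X)={4,5,7} D(Z)={5,6,7}: U {3,5,6}->{3}; X {4,5,7}->{4}; Z {5,6,7}->{7}
Constraint 2 (Y < Z) on D(Y)={4,5,6} D(Z)={7}: no change
Constraint 3 (Y + X = Z) on D(Y)={4,5,6} D(X)={4} D(Z)={7}: Y {4,5,6}->{}; X {4}->{}; Z {7}->{}
So after constraint 3: D(U) = {3}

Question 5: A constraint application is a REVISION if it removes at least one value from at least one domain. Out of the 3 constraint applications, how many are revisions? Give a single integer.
Constraint 1 (U + X = Z) on D(U)={3,5,6} D(X)={4,5,7} D(Z)={5,6,7}: U {3,5,6}->{3}; X {4,5,7}->{4}; Z {5,6,7}->{7} => REVISION
Constraint 2 (Y < Z) on D(Y)={4,5,6} D(Z)={7}: no change => not a revision
Constraint 3 (Y + X = Z) on D(Y)={4,5,6} D(X)={4} D(Z)={7}: Y {4,5,6}->{}; X {4}->{}; Z {7}->{} => REVISION
Total revisions = 2

Answer: 2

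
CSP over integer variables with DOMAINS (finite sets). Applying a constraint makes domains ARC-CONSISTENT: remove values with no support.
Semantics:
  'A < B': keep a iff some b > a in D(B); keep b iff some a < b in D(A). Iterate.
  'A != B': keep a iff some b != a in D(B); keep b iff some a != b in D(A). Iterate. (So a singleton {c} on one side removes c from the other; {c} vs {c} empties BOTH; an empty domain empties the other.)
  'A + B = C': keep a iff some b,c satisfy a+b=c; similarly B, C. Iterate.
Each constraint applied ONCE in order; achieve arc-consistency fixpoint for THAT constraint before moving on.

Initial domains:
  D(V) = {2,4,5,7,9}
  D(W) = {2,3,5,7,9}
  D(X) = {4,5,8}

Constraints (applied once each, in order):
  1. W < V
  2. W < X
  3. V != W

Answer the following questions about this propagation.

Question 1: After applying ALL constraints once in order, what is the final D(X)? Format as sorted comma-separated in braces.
Answer: {4,5,8}

Derivation:
Constraint 1 (W < V) on D(W)={2,3,5,7,9} D(V)={2,4,5,7,9}: W {2,3,5,7,9}->{2,3,5,7}; V {2,4,5,7,9}->{4,5,7,9}
Constraint 2 (W < X) on D(W)={2,3,5,7} D(X)={4,5,8}: no change
Constraint 3 (V != W) on D(V)={4,5,7,9} D(W)={2,3,5,7}: no change
So after all 3 constraints: D(X) = {4,5,8}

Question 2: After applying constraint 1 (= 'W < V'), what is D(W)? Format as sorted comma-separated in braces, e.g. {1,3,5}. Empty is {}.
Constraint 1 (W < V) on D(W)={2,3,5,7,9} D(V)={2,4,5,7,9}: W {2,3,5,7,9}->{2,3,5,7}; V {2,4,5,7,9}->{4,5,7,9}
So after constraint 1: D(W) = {2,3,5,7}

Answer: {2,3,5,7}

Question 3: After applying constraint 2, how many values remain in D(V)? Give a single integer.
Constraint 1 (W < V) on D(W)={2,3,5,7,9} D(V)={2,4,5,7,9}: W {2,3,5,7,9}->{2,3,5,7}; V {2,4,5,7,9}->{4,5,7,9}
Constraint 2 (W < X) on D(W)={2,3,5,7} D(X)={4,5,8}: no change
So after constraint 2: D(V)={4,5,7,9}, size = 4

Answer: 4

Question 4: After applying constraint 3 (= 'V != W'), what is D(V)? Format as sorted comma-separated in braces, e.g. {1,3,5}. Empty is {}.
Constraint 1 (W < V) on D(W)={2,3,5,7,9} D(V)={2,4,5,7,9}: W {2,3,5,7,9}->{2,3,5,7}; V {2,4,5,7,9}->{4,5,7,9}
Constraint 2 (W < X) on D(W)={2,3,5,7} D(X)={4,5,8}: no change
Constraint 3 (V != W) on D(V)={4,5,7,9} D(W)={2,3,5,7}: no change
So after constraint 3: D(V) = {4,5,7,9}

Answer: {4,5,7,9}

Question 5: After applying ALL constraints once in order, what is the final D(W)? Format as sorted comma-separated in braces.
Answer: {2,3,5,7}

Derivation:
Constraint 1 (W < V) on D(W)={2,3,5,7,9} D(V)={2,4,5,7,9}: W {2,3,5,7,9}->{2,3,5,7}; V {2,4,5,7,9}->{4,5,7,9}
Constraint 2 (W < X) on D(W)={2,3,5,7} D(X)={4,5,8}: no change
Constraint 3 (V != W) on D(V)={4,5,7,9} D(W)={2,3,5,7}: no change
So after all 3 constraints: D(W) = {2,3,5,7}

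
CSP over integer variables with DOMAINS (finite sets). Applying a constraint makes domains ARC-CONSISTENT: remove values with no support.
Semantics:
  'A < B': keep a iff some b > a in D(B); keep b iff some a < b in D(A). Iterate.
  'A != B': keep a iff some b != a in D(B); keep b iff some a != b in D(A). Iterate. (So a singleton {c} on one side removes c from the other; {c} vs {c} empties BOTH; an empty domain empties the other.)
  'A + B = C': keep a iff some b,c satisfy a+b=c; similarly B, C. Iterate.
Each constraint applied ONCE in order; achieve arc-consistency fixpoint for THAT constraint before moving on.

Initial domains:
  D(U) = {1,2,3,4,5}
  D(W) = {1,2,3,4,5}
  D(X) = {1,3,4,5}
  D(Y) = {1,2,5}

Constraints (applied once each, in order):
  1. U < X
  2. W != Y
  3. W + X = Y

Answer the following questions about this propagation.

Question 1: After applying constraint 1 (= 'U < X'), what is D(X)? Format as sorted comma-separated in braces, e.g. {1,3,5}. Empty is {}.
Constraint 1 (U < X) on D(U)={1,2,3,4,5} D(X)={1,3,4,5}: U {1,2,3,4,5}->{1,2,3,4}; X {1,3,4,5}->{3,4,5}
So after constraint 1: D(X) = {3,4,5}

Answer: {3,4,5}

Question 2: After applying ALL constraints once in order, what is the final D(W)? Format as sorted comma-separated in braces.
Answer: {1,2}

Derivation:
Constraint 1 (U < X) on D(U)={1,2,3,4,5} D(X)={1,3,4,5}: U {1,2,3,4,5}->{1,2,3,4}; X {1,3,4,5}->{3,4,5}
Constraint 2 (W != Y) on D(W)={1,2,3,4,5} D(Y)={1,2,5}: no change
Constraint 3 (W + X = Y) on D(W)={1,2,3,4,5} D(X)={3,4,5} D(Y)={1,2,5}: W {1,2,3,4,5}->{1,2}; X {3,4,5}->{3,4}; Y {1,2,5}->{5}
So after all 3 constraints: D(W) = {1,2}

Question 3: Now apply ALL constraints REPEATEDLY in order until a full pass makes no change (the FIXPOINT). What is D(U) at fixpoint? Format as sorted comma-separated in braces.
pass 0 (initial): D(U)={1,2,3,4,5}
pass 1: U {1,2,3,4,5}->{1,2,3,4}; W {1,2,3,4,5}->{1,2}; X {1,3,4,5}->{3,4}; Y {1,2,5}->{5}
pass 2: U {1,2,3,4}->{1,2,3}
pass 3: no change
Fixpoint after 3 passes: D(U) = {1,2,3}

Answer: {1,2,3}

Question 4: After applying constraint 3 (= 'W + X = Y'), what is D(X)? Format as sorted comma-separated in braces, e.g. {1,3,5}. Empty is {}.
Constraint 1 (U < X) on D(U)={1,2,3,4,5} D(X)={1,3,4,5}: U {1,2,3,4,5}->{1,2,3,4}; X {1,3,4,5}->{3,4,5}
Constraint 2 (W != Y) on D(W)={1,2,3,4,5} D(Y)={1,2,5}: no change
Constraint 3 (W + X = Y) on D(W)={1,2,3,4,5} D(X)={3,4,5} D(Y)={1,2,5}: W {1,2,3,4,5}->{1,2}; X {3,4,5}->{3,4}; Y {1,2,5}->{5}
So after constraint 3: D(X) = {3,4}

Answer: {3,4}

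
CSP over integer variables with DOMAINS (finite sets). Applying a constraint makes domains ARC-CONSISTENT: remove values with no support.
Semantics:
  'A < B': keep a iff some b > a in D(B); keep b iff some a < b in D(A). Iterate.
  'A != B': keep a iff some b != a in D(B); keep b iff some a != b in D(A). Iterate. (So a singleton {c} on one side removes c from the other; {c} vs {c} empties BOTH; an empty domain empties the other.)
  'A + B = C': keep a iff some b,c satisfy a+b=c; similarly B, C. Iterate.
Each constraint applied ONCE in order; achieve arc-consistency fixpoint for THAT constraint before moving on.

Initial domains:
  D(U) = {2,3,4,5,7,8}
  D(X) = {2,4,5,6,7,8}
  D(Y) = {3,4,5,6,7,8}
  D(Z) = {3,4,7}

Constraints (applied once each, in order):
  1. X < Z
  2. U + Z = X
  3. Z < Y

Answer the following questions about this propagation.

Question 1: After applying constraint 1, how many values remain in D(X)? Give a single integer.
Answer: 4

Derivation:
Constraint 1 (X < Z) on D(X)={2,4,5,6,7,8} D(Z)={3,4,7}: X {2,4,5,6,7,8}->{2,4,5,6}
So after constraint 1: D(X)={2,4,5,6}, size = 4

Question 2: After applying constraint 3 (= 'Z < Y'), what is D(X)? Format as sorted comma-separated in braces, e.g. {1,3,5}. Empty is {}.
Answer: {5,6}

Derivation:
Constraint 1 (X < Z) on D(X)={2,4,5,6,7,8} D(Z)={3,4,7}: X {2,4,5,6,7,8}->{2,4,5,6}
Constraint 2 (U + Z = X) on D(U)={2,3,4,5,7,8} D(Z)={3,4,7} D(X)={2,4,5,6}: U {2,3,4,5,7,8}->{2,3}; Z {3,4,7}->{3,4}; X {2,4,5,6}->{5,6}
Constraint 3 (Z < Y) on D(Z)={3,4} D(Y)={3,4,5,6,7,8}: Y {3,4,5,6,7,8}->{4,5,6,7,8}
So after constraint 3: D(X) = {5,6}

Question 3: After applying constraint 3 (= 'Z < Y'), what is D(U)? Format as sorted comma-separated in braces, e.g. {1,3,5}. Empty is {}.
Answer: {2,3}

Derivation:
Constraint 1 (X < Z) on D(X)={2,4,5,6,7,8} D(Z)={3,4,7}: X {2,4,5,6,7,8}->{2,4,5,6}
Constraint 2 (U + Z = X) on D(U)={2,3,4,5,7,8} D(Z)={3,4,7} D(X)={2,4,5,6}: U {2,3,4,5,7,8}->{2,3}; Z {3,4,7}->{3,4}; X {2,4,5,6}->{5,6}
Constraint 3 (Z < Y) on D(Z)={3,4} D(Y)={3,4,5,6,7,8}: Y {3,4,5,6,7,8}->{4,5,6,7,8}
So after constraint 3: D(U) = {2,3}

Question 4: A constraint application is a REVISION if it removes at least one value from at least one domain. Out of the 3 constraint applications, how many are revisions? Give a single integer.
Answer: 3

Derivation:
Constraint 1 (X < Z) on D(X)={2,4,5,6,7,8} D(Z)={3,4,7}: X {2,4,5,6,7,8}->{2,4,5,6} => REVISION
Constraint 2 (U + Z = X) on D(U)={2,3,4,5,7,8} D(Z)={3,4,7} D(X)={2,4,5,6}: U {2,3,4,5,7,8}->{2,3}; Z {3,4,7}->{3,4}; X {2,4,5,6}->{5,6} => REVISION
Constraint 3 (Z < Y) on D(Z)={3,4} D(Y)={3,4,5,6,7,8}: Y {3,4,5,6,7,8}->{4,5,6,7,8} => REVISION
Total revisions = 3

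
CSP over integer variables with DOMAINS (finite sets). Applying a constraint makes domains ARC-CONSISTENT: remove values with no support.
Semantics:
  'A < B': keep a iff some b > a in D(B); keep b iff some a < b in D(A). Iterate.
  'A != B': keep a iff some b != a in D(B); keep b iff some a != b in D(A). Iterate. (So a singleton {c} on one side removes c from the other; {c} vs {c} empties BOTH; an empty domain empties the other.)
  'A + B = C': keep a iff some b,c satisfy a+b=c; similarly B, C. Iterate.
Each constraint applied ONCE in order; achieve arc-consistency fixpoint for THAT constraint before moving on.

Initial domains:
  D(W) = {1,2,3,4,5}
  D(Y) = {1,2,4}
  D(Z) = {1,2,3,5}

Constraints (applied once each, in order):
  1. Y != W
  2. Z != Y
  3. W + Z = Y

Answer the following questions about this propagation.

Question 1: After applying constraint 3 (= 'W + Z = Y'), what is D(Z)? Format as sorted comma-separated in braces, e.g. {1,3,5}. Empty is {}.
Constraint 1 (Y != W) on D(Y)={1,2,4} D(W)={1,2,3,4,5}: no change
Constraint 2 (Z != Y) on D(Z)={1,2,3,5} D(Y)={1,2,4}: no change
Constraint 3 (W + Z = Y) on D(W)={1,2,3,4,5} D(Z)={1,2,3,5} D(Y)={1,2,4}: W {1,2,3,4,5}->{1,2,3}; Z {1,2,3,5}->{1,2,3}; Y {1,2,4}->{2,4}
So after constraint 3: D(Z) = {1,2,3}

Answer: {1,2,3}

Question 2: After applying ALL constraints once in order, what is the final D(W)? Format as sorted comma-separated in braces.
Constraint 1 (Y != W) on D(Y)={1,2,4} D(W)={1,2,3,4,5}: no change
Constraint 2 (Z != Y) on D(Z)={1,2,3,5} D(Y)={1,2,4}: no change
Constraint 3 (W + Z = Y) on D(W)={1,2,3,4,5} D(Z)={1,2,3,5} D(Y)={1,2,4}: W {1,2,3,4,5}->{1,2,3}; Z {1,2,3,5}->{1,2,3}; Y {1,2,4}->{2,4}
So after all 3 constraints: D(W) = {1,2,3}

Answer: {1,2,3}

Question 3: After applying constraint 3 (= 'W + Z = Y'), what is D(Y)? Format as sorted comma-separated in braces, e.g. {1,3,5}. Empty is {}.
Constraint 1 (Y != W) on D(Y)={1,2,4} D(W)={1,2,3,4,5}: no change
Constraint 2 (Z != Y) on D(Z)={1,2,3,5} D(Y)={1,2,4}: no change
Constraint 3 (W + Z = Y) on D(W)={1,2,3,4,5} D(Z)={1,2,3,5} D(Y)={1,2,4}: W {1,2,3,4,5}->{1,2,3}; Z {1,2,3,5}->{1,2,3}; Y {1,2,4}->{2,4}
So after constraint 3: D(Y) = {2,4}

Answer: {2,4}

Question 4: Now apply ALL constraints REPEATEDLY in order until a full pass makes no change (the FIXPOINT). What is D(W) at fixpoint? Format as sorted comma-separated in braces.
pass 0 (initial): D(W)={1,2,3,4,5}
pass 1: W {1,2,3,4,5}->{1,2,3}; Y {1,2,4}->{2,4}; Z {1,2,3,5}->{1,2,3}
pass 2: no change
Fixpoint after 2 passes: D(W) = {1,2,3}

Answer: {1,2,3}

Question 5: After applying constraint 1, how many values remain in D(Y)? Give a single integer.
Answer: 3

Derivation:
Constraint 1 (Y != W) on D(Y)={1,2,4} D(W)={1,2,3,4,5}: no change
So after constraint 1: D(Y)={1,2,4}, size = 3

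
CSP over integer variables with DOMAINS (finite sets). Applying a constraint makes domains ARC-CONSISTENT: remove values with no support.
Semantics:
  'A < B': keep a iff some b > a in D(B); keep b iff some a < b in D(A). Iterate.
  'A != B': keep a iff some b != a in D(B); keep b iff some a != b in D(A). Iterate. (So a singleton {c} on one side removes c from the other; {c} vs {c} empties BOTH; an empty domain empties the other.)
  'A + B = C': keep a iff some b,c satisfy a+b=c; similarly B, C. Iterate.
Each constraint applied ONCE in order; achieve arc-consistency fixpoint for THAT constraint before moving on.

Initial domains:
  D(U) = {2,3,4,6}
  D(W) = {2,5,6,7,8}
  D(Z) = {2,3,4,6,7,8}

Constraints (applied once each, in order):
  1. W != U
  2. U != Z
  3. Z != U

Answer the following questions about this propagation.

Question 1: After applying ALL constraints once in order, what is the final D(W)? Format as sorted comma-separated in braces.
Constraint 1 (W != U) on D(W)={2,5,6,7,8} D(U)={2,3,4,6}: no change
Constraint 2 (U != Z) on D(U)={2,3,4,6} D(Z)={2,3,4,6,7,8}: no change
Constraint 3 (Z != U) on D(Z)={2,3,4,6,7,8} D(U)={2,3,4,6}: no change
So after all 3 constraints: D(W) = {2,5,6,7,8}

Answer: {2,5,6,7,8}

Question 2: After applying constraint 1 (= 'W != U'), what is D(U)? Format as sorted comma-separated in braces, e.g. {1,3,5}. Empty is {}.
Answer: {2,3,4,6}

Derivation:
Constraint 1 (W != U) on D(W)={2,5,6,7,8} D(U)={2,3,4,6}: no change
So after constraint 1: D(U) = {2,3,4,6}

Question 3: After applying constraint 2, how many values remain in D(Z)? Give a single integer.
Constraint 1 (W != U) on D(W)={2,5,6,7,8} D(U)={2,3,4,6}: no change
Constraint 2 (U != Z) on D(U)={2,3,4,6} D(Z)={2,3,4,6,7,8}: no change
So after constraint 2: D(Z)={2,3,4,6,7,8}, size = 6

Answer: 6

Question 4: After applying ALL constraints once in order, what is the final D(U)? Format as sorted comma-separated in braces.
Answer: {2,3,4,6}

Derivation:
Constraint 1 (W != U) on D(W)={2,5,6,7,8} D(U)={2,3,4,6}: no change
Constraint 2 (U != Z) on D(U)={2,3,4,6} D(Z)={2,3,4,6,7,8}: no change
Constraint 3 (Z != U) on D(Z)={2,3,4,6,7,8} D(U)={2,3,4,6}: no change
So after all 3 constraints: D(U) = {2,3,4,6}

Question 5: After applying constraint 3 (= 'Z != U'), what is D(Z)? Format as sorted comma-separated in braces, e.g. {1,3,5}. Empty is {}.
Answer: {2,3,4,6,7,8}

Derivation:
Constraint 1 (W != U) on D(W)={2,5,6,7,8} D(U)={2,3,4,6}: no change
Constraint 2 (U != Z) on D(U)={2,3,4,6} D(Z)={2,3,4,6,7,8}: no change
Constraint 3 (Z != U) on D(Z)={2,3,4,6,7,8} D(U)={2,3,4,6}: no change
So after constraint 3: D(Z) = {2,3,4,6,7,8}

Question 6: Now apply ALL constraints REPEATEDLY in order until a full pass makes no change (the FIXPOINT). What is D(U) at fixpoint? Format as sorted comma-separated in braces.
Answer: {2,3,4,6}

Derivation:
pass 0 (initial): D(U)={2,3,4,6}
pass 1: no change
Fixpoint after 1 passes: D(U) = {2,3,4,6}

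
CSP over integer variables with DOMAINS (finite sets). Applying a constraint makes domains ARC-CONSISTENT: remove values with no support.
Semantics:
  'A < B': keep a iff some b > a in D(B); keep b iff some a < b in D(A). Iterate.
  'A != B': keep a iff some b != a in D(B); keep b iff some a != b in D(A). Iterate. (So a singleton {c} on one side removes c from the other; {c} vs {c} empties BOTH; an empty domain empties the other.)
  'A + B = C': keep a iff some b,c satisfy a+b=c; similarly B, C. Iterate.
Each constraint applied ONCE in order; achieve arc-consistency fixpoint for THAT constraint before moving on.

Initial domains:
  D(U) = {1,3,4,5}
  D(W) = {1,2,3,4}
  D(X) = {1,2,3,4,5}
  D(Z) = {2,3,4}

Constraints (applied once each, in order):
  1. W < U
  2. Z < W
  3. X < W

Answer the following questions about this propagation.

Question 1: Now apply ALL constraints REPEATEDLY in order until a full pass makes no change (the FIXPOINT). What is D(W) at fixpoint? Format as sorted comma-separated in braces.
pass 0 (initial): D(W)={1,2,3,4}
pass 1: U {1,3,4,5}->{3,4,5}; W {1,2,3,4}->{3,4}; X {1,2,3,4,5}->{1,2,3}; Z {2,3,4}->{2,3}
pass 2: U {3,4,5}->{4,5}
pass 3: no change
Fixpoint after 3 passes: D(W) = {3,4}

Answer: {3,4}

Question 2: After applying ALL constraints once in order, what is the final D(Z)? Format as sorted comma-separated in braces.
Constraint 1 (W < U) on D(W)={1,2,3,4} D(U)={1,3,4,5}: U {1,3,4,5}->{3,4,5}
Constraint 2 (Z < W) on D(Z)={2,3,4} D(W)={1,2,3,4}: Z {2,3,4}->{2,3}; W {1,2,3,4}->{3,4}
Constraint 3 (X < W) on D(X)={1,2,3,4,5} D(W)={3,4}: X {1,2,3,4,5}->{1,2,3}
So after all 3 constraints: D(Z) = {2,3}

Answer: {2,3}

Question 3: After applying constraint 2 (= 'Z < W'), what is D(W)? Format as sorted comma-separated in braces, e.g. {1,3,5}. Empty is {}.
Constraint 1 (W < U) on D(W)={1,2,3,4} D(U)={1,3,4,5}: U {1,3,4,5}->{3,4,5}
Constraint 2 (Z < W) on D(Z)={2,3,4} D(W)={1,2,3,4}: Z {2,3,4}->{2,3}; W {1,2,3,4}->{3,4}
So after constraint 2: D(W) = {3,4}

Answer: {3,4}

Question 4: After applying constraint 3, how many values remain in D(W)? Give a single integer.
Answer: 2

Derivation:
Constraint 1 (W < U) on D(W)={1,2,3,4} D(U)={1,3,4,5}: U {1,3,4,5}->{3,4,5}
Constraint 2 (Z < W) on D(Z)={2,3,4} D(W)={1,2,3,4}: Z {2,3,4}->{2,3}; W {1,2,3,4}->{3,4}
Constraint 3 (X < W) on D(X)={1,2,3,4,5} D(W)={3,4}: X {1,2,3,4,5}->{1,2,3}
So after constraint 3: D(W)={3,4}, size = 2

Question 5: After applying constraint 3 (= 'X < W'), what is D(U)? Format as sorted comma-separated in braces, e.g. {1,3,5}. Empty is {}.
Constraint 1 (W < U) on D(W)={1,2,3,4} D(U)={1,3,4,5}: U {1,3,4,5}->{3,4,5}
Constraint 2 (Z < W) on D(Z)={2,3,4} D(W)={1,2,3,4}: Z {2,3,4}->{2,3}; W {1,2,3,4}->{3,4}
Constraint 3 (X < W) on D(X)={1,2,3,4,5} D(W)={3,4}: X {1,2,3,4,5}->{1,2,3}
So after constraint 3: D(U) = {3,4,5}

Answer: {3,4,5}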